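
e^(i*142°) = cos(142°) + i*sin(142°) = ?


cos(142°) = -0.7880
sin(142°) = 0.6157

e^(i*142°) = -0.7880 + 0.6157i


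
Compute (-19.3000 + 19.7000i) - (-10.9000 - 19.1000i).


Real: -19.3 + 10.9 = -8.4
Imag: 19.7 + 19.1 = 38.8

-8.4000 + 38.8000i


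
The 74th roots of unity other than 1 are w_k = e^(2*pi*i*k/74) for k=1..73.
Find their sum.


With w = e^(2*pi*i/74), all 74 of the 74th roots of unity w^0 = 1, w, ..., w^(73) sum to 0: 1 + w + ... + w^(73) = (1 - w^74)/(1 - w) = 0 since w^74 = 1, w ≠ 1.
Removing the root 1: w + w^2 + ... + w^(73) = 0 - 1 = -1

Sum = -1


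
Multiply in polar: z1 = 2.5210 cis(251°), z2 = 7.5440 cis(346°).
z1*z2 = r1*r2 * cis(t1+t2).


r = 2.5210 * 7.5440 = 19.0184
theta = 251° + 346° = 597° = 237° (mod 360)

19.0184 cis(237°)


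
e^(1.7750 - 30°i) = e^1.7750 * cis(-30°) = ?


e^1.7750 = 5.90028
cos(-30°) = 0.86603
sin(-30°) = -0.5
Real = 5.90028*0.86603 = 5.1098
Imag = 5.90028*(-0.5) = -2.9501

5.1098 - 2.9501i


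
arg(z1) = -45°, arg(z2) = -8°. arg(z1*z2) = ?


arg(z1*z2) = -45° - 8° = -53°
Normalized to (-180°, 180°]: -53°

-53°


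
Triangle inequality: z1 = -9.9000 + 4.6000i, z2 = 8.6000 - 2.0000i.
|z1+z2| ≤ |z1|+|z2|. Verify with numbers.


|z1| = sqrt((-9.9)^2 + 4.6^2) = sqrt(119.17) = 10.9165
|z2| = sqrt(8.6^2 + (-2)^2) = sqrt(77.96) = 8.8295
z1+z2 = -1.3000 + 2.6000i
|z1+z2| = sqrt(8.45) = 2.9069
|z1|+|z2| = 10.9165 + 8.8295 = 19.7460

|z1+z2| = 2.9069 ≤ |z1|+|z2| = 19.7460 (verified)


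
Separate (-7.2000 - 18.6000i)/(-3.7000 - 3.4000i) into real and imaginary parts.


Multiply by conjugate: (-7.2000 - 18.6000i)(-3.7000 + 3.4000i) / ((-3.7)^2 + (-3.4)^2)
Numerator real = -7.2*(-3.7) - (18.6)*(-3.4) = 89.88
Numerator imag = -18.6*(-3.7) - (-7.2)*(-3.4) = 44.34
Denominator = 25.25
Re(z) = 89.88/25.25 = 3.5596
Im(z) = 44.34/25.25 = 1.7560

Re(z) = 3.5596, Im(z) = 1.7560


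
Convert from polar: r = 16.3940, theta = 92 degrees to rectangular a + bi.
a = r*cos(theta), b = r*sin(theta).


a = 16.3940*cos(92°) = 16.3940*(-0.034899) = -0.5721
b = 16.3940*sin(92°) = 16.3940*0.99939 = 16.3840

-0.5721 + 16.3840i


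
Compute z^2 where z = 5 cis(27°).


r^2 = 5^2 = 25
n*theta = 2*27° = 54° = 54° (mod 360)
a = 25*cos(54°) = 14.6946
b = 25*sin(54°) = 20.2254

25 cis(54°) = 14.6946 + 20.2254i


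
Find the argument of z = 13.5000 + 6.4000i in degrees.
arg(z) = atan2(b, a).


Re = 13.5, Im = 6.4
arg = atan2(6.4, 13.5) = 25.3644 degrees

arg(z) = 25.3644 degrees


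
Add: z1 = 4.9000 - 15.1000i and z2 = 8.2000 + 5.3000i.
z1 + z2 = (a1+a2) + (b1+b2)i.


Real: 4.9 + 8.2 = 13.1
Imag: -15.1 + 5.3 = -9.8

13.1000 - 9.8000i


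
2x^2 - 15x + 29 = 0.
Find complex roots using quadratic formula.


disc = (-15)^2 - 4*2*29 = 225 - 232 = -7
sqrt(|disc|) = sqrt(7) = 2.6458
Real part = 15/(2*2) = 3.7500
Imag part = 2.6458/(2*2) = 0.6614

3.7500 ± 0.6614i


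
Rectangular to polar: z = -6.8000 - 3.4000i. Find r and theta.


r = sqrt(46.24+11.56) = sqrt(57.8) = 7.6026
theta = atan2(-3.4, -6.8) = -153.4349 degrees

r = 7.6026, theta = -153.4349 degrees


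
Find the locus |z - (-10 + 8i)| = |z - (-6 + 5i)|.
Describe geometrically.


Equal distances means the locus is the perpendicular bisector of z1 and z2.
Midpoint = ((-10+(-6))/2, (8+5)/2) = (-8.0000, 6.5000)

Perpendicular bisector through (-8.0000, 6.5000)


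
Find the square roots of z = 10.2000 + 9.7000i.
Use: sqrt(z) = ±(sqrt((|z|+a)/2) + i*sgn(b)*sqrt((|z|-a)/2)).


|z| = sqrt(104.04+94.09) = 14.0759
sqrt((|z|+a)/2) = sqrt((14.0759+10.2)/2) = sqrt(12.1379) = 3.4840
sqrt((|z|-a)/2) = sqrt((14.0759-10.2)/2) = sqrt(1.9379) = 1.3921

±(3.4840 + 1.3921i) i.e. 3.4840 + 1.3921i and -3.4840 - 1.3921i


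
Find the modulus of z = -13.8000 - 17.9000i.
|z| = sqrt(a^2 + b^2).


|z| = sqrt((-13.8)^2 + (-17.9)^2) = sqrt(190.44 + 320.41) = sqrt(510.85) = 22.6020

|z| = 22.6020


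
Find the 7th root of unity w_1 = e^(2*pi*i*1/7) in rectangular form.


Angle = 360*1/7 = 51.4286°
a = cos(51.4286°) = 0.6235
b = sin(51.4286°) = 0.7818

0.6235 + 0.7818i


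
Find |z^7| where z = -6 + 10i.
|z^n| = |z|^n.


|z| = sqrt(36+100) = sqrt(136) = 11.6619
|z^7| = |z|^7 = (sqrt(136))^7 = 136^3 * sqrt(136) = 2515456*sqrt(136)

|z^7| = 2515456*sqrt(136) ≈ 29335005.8592


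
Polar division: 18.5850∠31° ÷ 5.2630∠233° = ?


r = 18.5850 / 5.2630 = 3.5313
theta = 31° - 233° = -202° = 158° (mod 360)

3.5313 cis(158°)


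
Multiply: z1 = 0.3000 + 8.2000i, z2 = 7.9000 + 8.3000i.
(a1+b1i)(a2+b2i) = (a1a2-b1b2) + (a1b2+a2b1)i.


Real = 0.3*7.9 - 8.2*8.3 = 2.37 - 68.06 = -65.69
Imag = 0.3*8.3 + 7.9*8.2 = 2.49 + 64.78 = 67.27

-65.6900 + 67.2700i


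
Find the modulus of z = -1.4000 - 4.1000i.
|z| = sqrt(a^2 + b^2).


|z| = sqrt((-1.4)^2 + (-4.1)^2) = sqrt(1.96 + 16.81) = sqrt(18.77) = 4.3324

|z| = 4.3324


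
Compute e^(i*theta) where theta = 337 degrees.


cos(337°) = 0.9205
sin(337°) = -0.3907

e^(i*337°) = 0.9205 - 0.3907i


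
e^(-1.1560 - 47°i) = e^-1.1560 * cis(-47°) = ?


e^-1.1560 = 0.31474
cos(-47°) = 0.682
sin(-47°) = -0.7314
Real = 0.31474*0.682 = 0.2147
Imag = 0.31474*(-0.7314) = -0.2302

0.2147 - 0.2302i


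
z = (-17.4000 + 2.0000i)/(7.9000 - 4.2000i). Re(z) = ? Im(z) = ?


Multiply by conjugate: (-17.4000 + 2.0000i)(7.9000 + 4.2000i) / (7.9^2 + (-4.2)^2)
Numerator real = -17.4*7.9 + 2*(-4.2) = -145.86
Numerator imag = 2*7.9 - (-17.4)*(-4.2) = -57.28
Denominator = 80.05
Re(z) = -145.86/80.05 = -1.8221
Im(z) = -57.28/80.05 = -0.7156

Re(z) = -1.8221, Im(z) = -0.7156


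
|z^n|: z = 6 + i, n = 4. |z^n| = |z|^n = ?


|z| = sqrt(36+1) = sqrt(37) = 6.0828
|z^4| = |z|^4 = (sqrt(37))^4 = 37^2 = 1369

|z^4| = 1369


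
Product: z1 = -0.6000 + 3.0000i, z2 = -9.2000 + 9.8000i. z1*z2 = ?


Real = -0.6*(-9.2) - 3*9.8 = 5.52 - 29.4 = -23.88
Imag = -0.6*9.8 - (9.2)*3 = -5.88 - (27.6) = -33.48

-23.8800 - 33.4800i


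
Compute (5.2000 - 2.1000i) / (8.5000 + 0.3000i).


Conjugate of z2 = 8.5000 - 0.3000i
Numerator: (5.2000 - 2.1000i)(8.5000 - 0.3000i) = 43.5700 - 19.4100i
Denominator: 8.5^2 + 0.3^2 = 72.34
Result = (43.5700 - 19.4100i)/72.34

0.6023 - 0.2683i


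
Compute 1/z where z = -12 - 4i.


|z|^2 = 144+16 = 160
1/z = (-12 + 4i)/160

1/z = -0.0750 + 0.0250i


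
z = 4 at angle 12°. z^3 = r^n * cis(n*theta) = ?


r^3 = 4^3 = 64
n*theta = 3*12° = 36° = 36° (mod 360)
a = 64*cos(36°) = 51.7771
b = 64*sin(36°) = 37.6183

64 cis(36°) = 51.7771 + 37.6183i


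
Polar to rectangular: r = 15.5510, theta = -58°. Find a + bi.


a = 15.5510*cos(-58°) = 15.5510*0.52992 = 8.2408
b = 15.5510*sin(-58°) = 15.5510*(-0.84805) = -13.1880

8.2408 - 13.1880i


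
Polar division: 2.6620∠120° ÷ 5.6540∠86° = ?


r = 2.6620 / 5.6540 = 0.4708
theta = 120° - 86° = 34° = 34° (mod 360)

0.4708 cis(34°)


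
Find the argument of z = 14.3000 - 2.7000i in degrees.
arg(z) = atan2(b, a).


Re = 14.3, Im = -2.7
arg = atan2(-2.7, 14.3) = -10.6922 degrees

arg(z) = -10.6922 degrees


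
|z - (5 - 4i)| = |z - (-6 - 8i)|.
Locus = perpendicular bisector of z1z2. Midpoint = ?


Equal distances means the locus is the perpendicular bisector of z1 and z2.
Midpoint = ((5+(-6))/2, (-4+(-8))/2) = (-0.5000, -6.0000)

Perpendicular bisector through (-0.5000, -6.0000)


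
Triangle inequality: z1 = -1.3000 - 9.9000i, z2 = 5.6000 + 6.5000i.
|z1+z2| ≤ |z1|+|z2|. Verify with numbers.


|z1| = sqrt((-1.3)^2 + (-9.9)^2) = sqrt(99.7) = 9.9850
|z2| = sqrt(5.6^2 + 6.5^2) = sqrt(73.61) = 8.5796
z1+z2 = 4.3000 - 3.4000i
|z1+z2| = sqrt(30.05) = 5.4818
|z1|+|z2| = 9.9850 + 8.5796 = 18.5646

|z1+z2| = 5.4818 ≤ |z1|+|z2| = 18.5646 (verified)


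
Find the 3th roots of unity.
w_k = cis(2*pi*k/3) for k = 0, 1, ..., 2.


The 3th roots of unity are cis(360k/3°) for k=0..2
Angle step = 360/3 = 120°
Primitive root: cis(120°)
Primitive root = -0.5000 + 0.8660i

3 roots at angles: 0°, 120°, 240°


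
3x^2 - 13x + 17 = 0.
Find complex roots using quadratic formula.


disc = (-13)^2 - 4*3*17 = 169 - 204 = -35
sqrt(|disc|) = sqrt(35) = 5.9161
Real part = 13/(2*3) = 2.1667
Imag part = 5.9161/(2*3) = 0.9860

2.1667 ± 0.9860i


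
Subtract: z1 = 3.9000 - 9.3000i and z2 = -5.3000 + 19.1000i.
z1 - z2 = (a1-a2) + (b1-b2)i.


Real: 3.9 + 5.3 = 9.2
Imag: -9.3 - 19.1 = -28.4

9.2000 - 28.4000i


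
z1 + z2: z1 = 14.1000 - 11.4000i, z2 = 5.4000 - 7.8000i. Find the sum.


Real: 14.1 + 5.4 = 19.5
Imag: -11.4 - 7.8 = -19.2

19.5000 - 19.2000i


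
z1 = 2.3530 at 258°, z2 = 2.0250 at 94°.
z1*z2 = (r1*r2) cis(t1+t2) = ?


r = 2.3530 * 2.0250 = 4.7648
theta = 258° + 94° = 352° = 352° (mod 360)

4.7648 cis(352°)


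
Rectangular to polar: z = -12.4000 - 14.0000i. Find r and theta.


r = sqrt(153.76+196) = sqrt(349.76) = 18.7019
theta = atan2(-14, -12.4) = -131.5318 degrees

r = 18.7019, theta = -131.5318 degrees


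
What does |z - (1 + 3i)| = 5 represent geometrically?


|z - z0| = r is a circle with center z0 and radius r.
Center = (1, 3), radius = 5

Circle with center (1, 3) and radius 5


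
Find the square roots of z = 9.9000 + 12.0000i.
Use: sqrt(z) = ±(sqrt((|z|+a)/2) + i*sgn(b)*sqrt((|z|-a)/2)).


|z| = sqrt(98.01+144) = 15.5567
sqrt((|z|+a)/2) = sqrt((15.5567+9.9)/2) = sqrt(12.7283) = 3.5677
sqrt((|z|-a)/2) = sqrt((15.5567-9.9)/2) = sqrt(2.8283) = 1.6818

±(3.5677 + 1.6818i) i.e. 3.5677 + 1.6818i and -3.5677 - 1.6818i


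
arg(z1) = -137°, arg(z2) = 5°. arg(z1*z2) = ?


arg(z1*z2) = -137° + 5° = -132°
Normalized to (-180°, 180°]: -132°

-132°


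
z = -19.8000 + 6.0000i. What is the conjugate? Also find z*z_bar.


z_bar = -19.8000 - 6.0000i
z*z_bar = (-19.8)^2 + 6^2 = 392.04 + 36 = 428.04

z_bar = -19.8000 - 6.0000i, z*z_bar = 428.04


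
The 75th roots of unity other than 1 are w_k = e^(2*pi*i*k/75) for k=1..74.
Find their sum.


With w = e^(2*pi*i/75), all 75 of the 75th roots of unity w^0 = 1, w, ..., w^(74) sum to 0: 1 + w + ... + w^(74) = (1 - w^75)/(1 - w) = 0 since w^75 = 1, w ≠ 1.
Removing the root 1: w + w^2 + ... + w^(74) = 0 - 1 = -1

Sum = -1


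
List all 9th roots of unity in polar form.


The 9th roots of unity are cis(360k/9°) for k=0..8
Angle step = 360/9 = 40°
Primitive root: cis(40°)
Primitive root = 0.7660 + 0.6428i

9 roots at angles: 0°, 40°, 80°, 120°, 160°, 200°, 240°, 280°, 320°


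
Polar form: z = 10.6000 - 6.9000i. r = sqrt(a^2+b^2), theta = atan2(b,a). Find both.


r = sqrt(112.36+47.61) = sqrt(159.97) = 12.6479
theta = atan2(-6.9, 10.6) = -33.0618 degrees

r = 12.6479, theta = -33.0618 degrees


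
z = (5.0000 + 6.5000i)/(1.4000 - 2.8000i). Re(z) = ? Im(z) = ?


Multiply by conjugate: (5.0000 + 6.5000i)(1.4000 + 2.8000i) / (1.4^2 + (-2.8)^2)
Numerator real = 5*1.4 + 6.5*(-2.8) = -11.2
Numerator imag = 6.5*1.4 - 5*(-2.8) = 23.1
Denominator = 9.8
Re(z) = -11.2/9.8 = -1.1429
Im(z) = 23.1/9.8 = 2.3571

Re(z) = -1.1429, Im(z) = 2.3571


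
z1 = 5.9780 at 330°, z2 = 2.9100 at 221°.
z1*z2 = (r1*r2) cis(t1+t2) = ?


r = 5.9780 * 2.9100 = 17.3960
theta = 330° + 221° = 551° = 191° (mod 360)

17.3960 cis(191°)


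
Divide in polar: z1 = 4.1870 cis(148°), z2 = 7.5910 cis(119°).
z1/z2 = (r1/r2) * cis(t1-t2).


r = 4.1870 / 7.5910 = 0.5516
theta = 148° - 119° = 29° = 29° (mod 360)

0.5516 cis(29°)


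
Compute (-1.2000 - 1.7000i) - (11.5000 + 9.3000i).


Real: -1.2 - 11.5 = -12.7
Imag: -1.7 - 9.3 = -11

-12.7000 - 11.0000i


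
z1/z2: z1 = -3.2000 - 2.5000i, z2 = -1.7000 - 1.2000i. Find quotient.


Conjugate of z2 = -1.7000 + 1.2000i
Numerator: (-3.2000 - 2.5000i)(-1.7000 + 1.2000i) = 8.4400 + 0.4100i
Denominator: (-1.7)^2 + (-1.2)^2 = 4.33
Result = (8.4400 + 0.4100i)/4.33

1.9492 + 0.0947i


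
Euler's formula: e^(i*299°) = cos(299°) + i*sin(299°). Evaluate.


cos(299°) = 0.4848
sin(299°) = -0.8746

e^(i*299°) = 0.4848 - 0.8746i


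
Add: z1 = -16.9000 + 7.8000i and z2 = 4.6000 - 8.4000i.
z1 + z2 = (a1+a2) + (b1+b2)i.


Real: -16.9 + 4.6 = -12.3
Imag: 7.8 - 8.4 = -0.6

-12.3000 - 0.6000i


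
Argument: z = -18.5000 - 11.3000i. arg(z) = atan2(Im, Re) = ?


Re = -18.5, Im = -11.3
arg = atan2(-11.3, -18.5) = -148.5830 degrees

arg(z) = -148.5830 degrees


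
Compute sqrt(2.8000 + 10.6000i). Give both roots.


|z| = sqrt(7.84+112.36) = 10.9636
sqrt((|z|+a)/2) = sqrt((10.9636+2.8)/2) = sqrt(6.8818) = 2.6233
sqrt((|z|-a)/2) = sqrt((10.9636-2.8)/2) = sqrt(4.0818) = 2.0203

±(2.6233 + 2.0203i) i.e. 2.6233 + 2.0203i and -2.6233 - 2.0203i


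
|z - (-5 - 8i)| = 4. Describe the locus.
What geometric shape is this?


|z - z0| = r is a circle with center z0 and radius r.
Center = (-5, -8), radius = 4

Circle with center (-5, -8) and radius 4


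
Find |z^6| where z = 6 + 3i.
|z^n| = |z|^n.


|z| = sqrt(36+9) = sqrt(45) = 6.7082
|z^6| = |z|^6 = (sqrt(45))^6 = 45^3 = 91125

|z^6| = 91125


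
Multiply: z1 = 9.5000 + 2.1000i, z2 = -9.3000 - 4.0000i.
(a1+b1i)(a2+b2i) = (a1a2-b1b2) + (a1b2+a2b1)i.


Real = 9.5*(-9.3) - 2.1*(-4) = -88.35 - (-8.4) = -79.95
Imag = 9.5*(-4) - (9.3)*2.1 = -38 - (19.53) = -57.53

-79.9500 - 57.5300i


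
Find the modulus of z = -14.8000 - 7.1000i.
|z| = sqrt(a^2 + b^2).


|z| = sqrt((-14.8)^2 + (-7.1)^2) = sqrt(219.04 + 50.41) = sqrt(269.45) = 16.4149

|z| = 16.4149


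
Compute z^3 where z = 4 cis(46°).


r^3 = 4^3 = 64
n*theta = 3*46° = 138° = 138° (mod 360)
a = 64*cos(138°) = -47.5613
b = 64*sin(138°) = 42.8244

64 cis(138°) = -47.5613 + 42.8244i


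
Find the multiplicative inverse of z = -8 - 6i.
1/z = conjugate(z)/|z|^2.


|z|^2 = 64+36 = 100
1/z = (-8 + 6i)/100

1/z = -0.0800 + 0.0600i


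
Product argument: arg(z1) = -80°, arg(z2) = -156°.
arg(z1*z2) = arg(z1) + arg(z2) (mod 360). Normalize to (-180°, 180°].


arg(z1*z2) = -80° - 156° = -236°
Normalized to (-180°, 180°]: 124°

124°


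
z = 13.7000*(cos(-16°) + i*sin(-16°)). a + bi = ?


a = 13.7000*cos(-16°) = 13.7000*0.96126 = 13.1693
b = 13.7000*sin(-16°) = 13.7000*(-0.275637) = -3.7762

13.1693 - 3.7762i


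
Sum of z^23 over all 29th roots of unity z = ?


The roots are w_k = w^k with w = e^(2*pi*i/29), and (w^k)^23 = (w^23)^k.
So S = 1 + u + u^2 + ... + u^(28) with u = w^23.
23 = 0*29 + 23, so 23 is not a multiple of 29: u = w^23 ≠ 1 (w is a primitive 29th root), while u^29 = (w^29)^23 = 1.
Geometric series: S = (1 - u^29)/(1 - u) = (1 - 1)/(1 - u) = 0

S = 0


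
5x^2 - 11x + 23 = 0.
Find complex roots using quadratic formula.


disc = (-11)^2 - 4*5*23 = 121 - 460 = -339
sqrt(|disc|) = sqrt(339) = 18.4120
Real part = 11/(2*5) = 1.1000
Imag part = 18.4120/(2*5) = 1.8412

1.1000 ± 1.8412i


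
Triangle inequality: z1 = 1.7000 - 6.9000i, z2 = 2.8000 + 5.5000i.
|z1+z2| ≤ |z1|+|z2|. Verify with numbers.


|z1| = sqrt(1.7^2 + (-6.9)^2) = sqrt(50.5) = 7.1063
|z2| = sqrt(2.8^2 + 5.5^2) = sqrt(38.09) = 6.1717
z1+z2 = 4.5000 - 1.4000i
|z1+z2| = sqrt(22.21) = 4.7127
|z1|+|z2| = 7.1063 + 6.1717 = 13.2780

|z1+z2| = 4.7127 ≤ |z1|+|z2| = 13.2780 (verified)


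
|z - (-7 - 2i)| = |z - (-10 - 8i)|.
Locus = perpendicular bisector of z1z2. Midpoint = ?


Equal distances means the locus is the perpendicular bisector of z1 and z2.
Midpoint = ((-7+(-10))/2, (-2+(-8))/2) = (-8.5000, -5.0000)

Perpendicular bisector through (-8.5000, -5.0000)


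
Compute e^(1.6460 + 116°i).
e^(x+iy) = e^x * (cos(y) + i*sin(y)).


e^1.6460 = 5.1862
cos(116°) = -0.43837
sin(116°) = 0.89879
Real = 5.1862*(-0.43837) = -2.2735
Imag = 5.1862*0.89879 = 4.6613

-2.2735 + 4.6613i


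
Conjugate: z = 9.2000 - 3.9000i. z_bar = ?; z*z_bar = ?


z_bar = 9.2000 + 3.9000i
z*z_bar = 9.2^2 + (-3.9)^2 = 84.64 + 15.21 = 99.85

z_bar = 9.2000 + 3.9000i, z*z_bar = 99.85


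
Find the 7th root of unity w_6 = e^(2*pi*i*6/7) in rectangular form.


Angle = 360*6/7 = 308.5714°
a = cos(308.5714°) = 0.6235
b = sin(308.5714°) = -0.7818

0.6235 - 0.7818i


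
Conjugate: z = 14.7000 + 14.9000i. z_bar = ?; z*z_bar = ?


z_bar = 14.7000 - 14.9000i
z*z_bar = 14.7^2 + 14.9^2 = 216.09 + 222.01 = 438.1

z_bar = 14.7000 - 14.9000i, z*z_bar = 438.1


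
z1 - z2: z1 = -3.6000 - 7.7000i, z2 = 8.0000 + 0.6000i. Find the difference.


Real: -3.6 - 8 = -11.6
Imag: -7.7 - 0.6 = -8.3

-11.6000 - 8.3000i


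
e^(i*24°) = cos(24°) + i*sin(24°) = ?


cos(24°) = 0.9135
sin(24°) = 0.4067

e^(i*24°) = 0.9135 + 0.4067i


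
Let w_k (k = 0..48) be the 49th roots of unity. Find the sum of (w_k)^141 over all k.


The roots are w_k = w^k with w = e^(2*pi*i/49), and (w^k)^141 = (w^141)^k.
So S = 1 + u + u^2 + ... + u^(48) with u = w^141.
141 = 2*49 + 43, so 141 is not a multiple of 49: u = (w^49)^2 * w^43 = w^43 ≠ 1 (w is a primitive 49th root), while u^49 = (w^49)^141 = 1.
Geometric series: S = (1 - u^49)/(1 - u) = (1 - 1)/(1 - u) = 0

S = 0


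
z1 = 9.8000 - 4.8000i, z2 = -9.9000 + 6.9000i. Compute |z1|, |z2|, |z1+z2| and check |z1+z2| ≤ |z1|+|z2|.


|z1| = sqrt(9.8^2 + (-4.8)^2) = sqrt(119.08) = 10.9124
|z2| = sqrt((-9.9)^2 + 6.9^2) = sqrt(145.62) = 12.0673
z1+z2 = -0.1000 + 2.1000i
|z1+z2| = sqrt(4.42) = 2.1024
|z1|+|z2| = 10.9124 + 12.0673 = 22.9797

|z1+z2| = 2.1024 ≤ |z1|+|z2| = 22.9797 (verified)


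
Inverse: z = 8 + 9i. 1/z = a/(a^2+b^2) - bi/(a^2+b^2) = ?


|z|^2 = 64+81 = 145
1/z = (8 - 9i)/145

1/z = 0.0552 - 0.0621i


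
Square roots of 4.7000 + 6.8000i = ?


|z| = sqrt(22.09+46.24) = 8.2662
sqrt((|z|+a)/2) = sqrt((8.2662+4.7)/2) = sqrt(6.4831) = 2.5462
sqrt((|z|-a)/2) = sqrt((8.2662-4.7)/2) = sqrt(1.7831) = 1.3353

±(2.5462 + 1.3353i) i.e. 2.5462 + 1.3353i and -2.5462 - 1.3353i


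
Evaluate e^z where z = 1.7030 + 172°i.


e^1.7030 = 5.4904
cos(172°) = -0.99027
sin(172°) = 0.13917
Real = 5.4904*(-0.99027) = -5.4370
Imag = 5.4904*0.13917 = 0.7641

-5.4370 + 0.7641i


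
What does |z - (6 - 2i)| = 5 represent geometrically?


|z - z0| = r is a circle with center z0 and radius r.
Center = (6, -2), radius = 5

Circle with center (6, -2) and radius 5


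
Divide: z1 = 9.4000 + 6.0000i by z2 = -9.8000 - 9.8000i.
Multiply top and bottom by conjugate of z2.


Conjugate of z2 = -9.8000 + 9.8000i
Numerator: (9.4000 + 6.0000i)(-9.8000 + 9.8000i) = -150.9200 + 33.3200i
Denominator: (-9.8)^2 + (-9.8)^2 = 192.08
Result = (-150.9200 + 33.3200i)/192.08

-0.7857 + 0.1735i


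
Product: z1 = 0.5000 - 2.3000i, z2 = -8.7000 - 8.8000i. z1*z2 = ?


Real = 0.5*(-8.7) - (-2.3)*(-8.8) = -4.35 - 20.24 = -24.59
Imag = 0.5*(-8.8) - (8.7)*(-2.3) = -4.4 + 20.01 = 15.61

-24.5900 + 15.6100i


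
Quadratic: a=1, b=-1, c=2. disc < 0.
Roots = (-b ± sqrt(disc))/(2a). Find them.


disc = (-1)^2 - 4*1*2 = 1 - 8 = -7
sqrt(|disc|) = sqrt(7) = 2.6458
Real part = 1/(2*1) = 0.5000
Imag part = 2.6458/(2*1) = 1.3229

0.5000 ± 1.3229i


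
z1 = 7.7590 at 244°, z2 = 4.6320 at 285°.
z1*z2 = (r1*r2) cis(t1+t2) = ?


r = 7.7590 * 4.6320 = 35.9397
theta = 244° + 285° = 529° = 169° (mod 360)

35.9397 cis(169°)


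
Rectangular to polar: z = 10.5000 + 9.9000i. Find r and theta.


r = sqrt(110.25+98.01) = sqrt(208.26) = 14.4312
theta = atan2(9.9, 10.5) = 43.3153 degrees

r = 14.4312, theta = 43.3153 degrees


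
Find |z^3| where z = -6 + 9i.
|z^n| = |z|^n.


|z| = sqrt(36+81) = sqrt(117) = 10.8167
|z^3| = |z|^3 = (sqrt(117))^3 = 117*sqrt(117)

|z^3| = 117*sqrt(117) ≈ 1265.5485


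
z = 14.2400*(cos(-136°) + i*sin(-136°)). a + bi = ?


a = 14.2400*cos(-136°) = 14.2400*(-0.71934) = -10.2434
b = 14.2400*sin(-136°) = 14.2400*(-0.694658) = -9.8919

-10.2434 - 9.8919i


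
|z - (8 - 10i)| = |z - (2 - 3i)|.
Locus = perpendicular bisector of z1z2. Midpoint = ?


Equal distances means the locus is the perpendicular bisector of z1 and z2.
Midpoint = ((8+2)/2, (-10+(-3))/2) = (5.0000, -6.5000)

Perpendicular bisector through (5.0000, -6.5000)


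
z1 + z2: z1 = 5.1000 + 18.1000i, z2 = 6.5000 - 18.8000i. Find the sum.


Real: 5.1 + 6.5 = 11.6
Imag: 18.1 - 18.8 = -0.7

11.6000 - 0.7000i


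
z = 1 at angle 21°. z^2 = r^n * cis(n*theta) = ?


r^2 = 1^2 = 1
n*theta = 2*21° = 42° = 42° (mod 360)
a = 1*cos(42°) = 0.7431
b = 1*sin(42°) = 0.6691

1 cis(42°) = 0.7431 + 0.6691i


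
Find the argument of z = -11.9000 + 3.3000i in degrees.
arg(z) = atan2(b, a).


Re = -11.9, Im = 3.3
arg = atan2(3.3, -11.9) = 164.5007 degrees

arg(z) = 164.5007 degrees


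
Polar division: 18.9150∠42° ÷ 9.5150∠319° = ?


r = 18.9150 / 9.5150 = 1.9879
theta = 42° - 319° = -277° = 83° (mod 360)

1.9879 cis(83°)


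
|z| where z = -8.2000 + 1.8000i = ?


|z| = sqrt((-8.2)^2 + 1.8^2) = sqrt(67.24 + 3.24) = sqrt(70.48) = 8.3952

|z| = 8.3952


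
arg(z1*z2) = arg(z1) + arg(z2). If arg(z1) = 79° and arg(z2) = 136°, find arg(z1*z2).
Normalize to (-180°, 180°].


arg(z1*z2) = 79° + 136° = 215°
Normalized to (-180°, 180°]: -145°

-145°


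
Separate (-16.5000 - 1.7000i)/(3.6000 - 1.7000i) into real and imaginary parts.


Multiply by conjugate: (-16.5000 - 1.7000i)(3.6000 + 1.7000i) / (3.6^2 + (-1.7)^2)
Numerator real = -16.5*3.6 - (1.7)*(-1.7) = -56.51
Numerator imag = -1.7*3.6 - (-16.5)*(-1.7) = -34.17
Denominator = 15.85
Re(z) = -56.51/15.85 = -3.5653
Im(z) = -34.17/15.85 = -2.1558

Re(z) = -3.5653, Im(z) = -2.1558


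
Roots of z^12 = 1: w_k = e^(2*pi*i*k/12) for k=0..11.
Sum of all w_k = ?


The sum of all 12th roots of unity is 0.
Geometric series: (1 - w^12)/(1 - w) = (1-1)/(1-w) = 0 since w^12 = 1, w ≠ 1.
Alternatively: coefficient of z^11 in z^12 - 1 is 0.

0


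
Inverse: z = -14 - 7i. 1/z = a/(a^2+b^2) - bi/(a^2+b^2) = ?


|z|^2 = 196+49 = 245
1/z = (-14 + 7i)/245

1/z = -0.0571 + 0.0286i


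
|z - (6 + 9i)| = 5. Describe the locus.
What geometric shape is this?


|z - z0| = r is a circle with center z0 and radius r.
Center = (6, 9), radius = 5

Circle with center (6, 9) and radius 5


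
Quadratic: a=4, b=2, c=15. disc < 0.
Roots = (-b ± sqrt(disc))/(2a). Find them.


disc = 2^2 - 4*4*15 = 4 - 240 = -236
sqrt(|disc|) = sqrt(236) = 15.3623
Real part = -2/(2*4) = -0.2500
Imag part = 15.3623/(2*4) = 1.9203

-0.2500 ± 1.9203i


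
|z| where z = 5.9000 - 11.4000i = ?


|z| = sqrt(5.9^2 + (-11.4)^2) = sqrt(34.81 + 129.96) = sqrt(164.77) = 12.8363

|z| = 12.8363


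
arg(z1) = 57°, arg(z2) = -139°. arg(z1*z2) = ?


arg(z1*z2) = 57° - 139° = -82°
Normalized to (-180°, 180°]: -82°

-82°


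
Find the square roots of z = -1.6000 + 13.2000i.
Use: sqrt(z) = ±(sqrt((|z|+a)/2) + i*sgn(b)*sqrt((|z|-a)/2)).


|z| = sqrt(2.56+174.24) = 13.2966
sqrt((|z|+a)/2) = sqrt((13.2966+(-1.6))/2) = sqrt(5.8483) = 2.4183
sqrt((|z|-a)/2) = sqrt((13.2966-(-1.6))/2) = sqrt(7.4483) = 2.7292

±(2.4183 + 2.7292i) i.e. 2.4183 + 2.7292i and -2.4183 - 2.7292i


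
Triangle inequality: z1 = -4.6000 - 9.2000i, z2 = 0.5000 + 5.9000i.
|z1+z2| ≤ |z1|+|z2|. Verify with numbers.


|z1| = sqrt((-4.6)^2 + (-9.2)^2) = sqrt(105.8) = 10.2859
|z2| = sqrt(0.5^2 + 5.9^2) = sqrt(35.06) = 5.9211
z1+z2 = -4.1000 - 3.3000i
|z1+z2| = sqrt(27.7) = 5.2631
|z1|+|z2| = 10.2859 + 5.9211 = 16.2070

|z1+z2| = 5.2631 ≤ |z1|+|z2| = 16.2070 (verified)


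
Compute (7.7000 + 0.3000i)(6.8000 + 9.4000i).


Real = 7.7*6.8 - 0.3*9.4 = 52.36 - 2.82 = 49.54
Imag = 7.7*9.4 + 6.8*0.3 = 72.38 + 2.04 = 74.42

49.5400 + 74.4200i


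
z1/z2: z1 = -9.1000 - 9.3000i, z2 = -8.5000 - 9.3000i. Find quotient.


Conjugate of z2 = -8.5000 + 9.3000i
Numerator: (-9.1000 - 9.3000i)(-8.5000 + 9.3000i) = 163.8400 - 5.5800i
Denominator: (-8.5)^2 + (-9.3)^2 = 158.74
Result = (163.8400 - 5.5800i)/158.74

1.0321 - 0.0352i


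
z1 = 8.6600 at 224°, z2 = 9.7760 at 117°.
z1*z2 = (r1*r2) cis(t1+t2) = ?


r = 8.6600 * 9.7760 = 84.6602
theta = 224° + 117° = 341° = 341° (mod 360)

84.6602 cis(341°)


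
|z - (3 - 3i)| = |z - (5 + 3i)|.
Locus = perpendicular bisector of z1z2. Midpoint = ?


Equal distances means the locus is the perpendicular bisector of z1 and z2.
Midpoint = ((3+5)/2, (-3+3)/2) = (4.0000, 0)

Perpendicular bisector through (4.0000, 0)


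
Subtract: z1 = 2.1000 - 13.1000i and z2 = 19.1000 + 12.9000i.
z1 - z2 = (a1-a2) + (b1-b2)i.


Real: 2.1 - 19.1 = -17
Imag: -13.1 - 12.9 = -26

-17.0000 - 26.0000i


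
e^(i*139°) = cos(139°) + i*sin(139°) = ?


cos(139°) = -0.7547
sin(139°) = 0.6561

e^(i*139°) = -0.7547 + 0.6561i


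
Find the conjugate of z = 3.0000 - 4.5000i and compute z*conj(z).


z_bar = 3.0000 + 4.5000i
z*z_bar = 3^2 + (-4.5)^2 = 9 + 20.25 = 29.25

z_bar = 3.0000 + 4.5000i, z*z_bar = 29.25


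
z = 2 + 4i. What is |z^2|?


|z| = sqrt(4+16) = sqrt(20) = 4.4721
|z^2| = |z|^2 = (sqrt(20))^2 = 20

|z^2| = 20


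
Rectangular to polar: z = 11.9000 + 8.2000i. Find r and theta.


r = sqrt(141.61+67.24) = sqrt(208.85) = 14.4516
theta = atan2(8.2, 11.9) = 34.5698 degrees

r = 14.4516, theta = 34.5698 degrees


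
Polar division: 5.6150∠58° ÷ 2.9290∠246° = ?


r = 5.6150 / 2.9290 = 1.9170
theta = 58° - 246° = -188° = 172° (mod 360)

1.9170 cis(172°)


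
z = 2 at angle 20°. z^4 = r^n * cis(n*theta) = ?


r^4 = 2^4 = 16
n*theta = 4*20° = 80° = 80° (mod 360)
a = 16*cos(80°) = 2.7784
b = 16*sin(80°) = 15.7569

16 cis(80°) = 2.7784 + 15.7569i


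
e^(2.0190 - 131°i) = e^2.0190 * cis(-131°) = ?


e^2.0190 = 7.5308
cos(-131°) = -0.656059
sin(-131°) = -0.75471
Real = 7.5308*(-0.656059) = -4.9406
Imag = 7.5308*(-0.75471) = -5.6836

-4.9406 - 5.6836i


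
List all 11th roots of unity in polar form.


The 11th roots of unity are cis(360k/11°) for k=0..10
Angle step = 360/11 = 32.7273°
Primitive root: cis(32.7273°)
Primitive root = 0.8413 + 0.5406i

11 roots at angles: 0°, 32.7273°, 65.4545°, 98.1818°, 130.9091°, 163.6364°, 196.3636°, 229.0909°, 261.8182°, 294.5455°, 327.2727°


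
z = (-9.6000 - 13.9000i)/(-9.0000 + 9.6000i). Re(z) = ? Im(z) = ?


Multiply by conjugate: (-9.6000 - 13.9000i)(-9.0000 - 9.6000i) / ((-9)^2 + 9.6^2)
Numerator real = -9.6*(-9) - (13.9)*9.6 = -47.04
Numerator imag = -13.9*(-9) - (-9.6)*9.6 = 217.26
Denominator = 173.16
Re(z) = -47.04/173.16 = -0.2717
Im(z) = 217.26/173.16 = 1.2547

Re(z) = -0.2717, Im(z) = 1.2547


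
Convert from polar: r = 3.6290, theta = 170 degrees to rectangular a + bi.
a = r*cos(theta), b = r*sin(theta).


a = 3.6290*cos(170°) = 3.6290*(-0.98481) = -3.5739
b = 3.6290*sin(170°) = 3.6290*0.17365 = 0.6302

-3.5739 + 0.6302i


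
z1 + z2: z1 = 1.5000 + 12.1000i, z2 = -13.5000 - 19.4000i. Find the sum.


Real: 1.5 - 13.5 = -12
Imag: 12.1 - 19.4 = -7.3

-12.0000 - 7.3000i


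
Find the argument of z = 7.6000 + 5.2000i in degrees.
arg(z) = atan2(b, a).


Re = 7.6, Im = 5.2
arg = atan2(5.2, 7.6) = 34.3803 degrees

arg(z) = 34.3803 degrees


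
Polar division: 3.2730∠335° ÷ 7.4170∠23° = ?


r = 3.2730 / 7.4170 = 0.4413
theta = 335° - 23° = 312° = 312° (mod 360)

0.4413 cis(312°)


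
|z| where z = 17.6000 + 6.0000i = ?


|z| = sqrt(17.6^2 + 6^2) = sqrt(309.76 + 36) = sqrt(345.76) = 18.5946

|z| = 18.5946


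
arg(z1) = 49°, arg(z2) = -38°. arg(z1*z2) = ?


arg(z1*z2) = 49° - 38° = 11°
Normalized to (-180°, 180°]: 11°

11°


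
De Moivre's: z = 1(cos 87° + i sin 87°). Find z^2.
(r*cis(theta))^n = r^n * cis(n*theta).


r^2 = 1^2 = 1
n*theta = 2*87° = 174° = 174° (mod 360)
a = 1*cos(174°) = -0.9945
b = 1*sin(174°) = 0.1045

1 cis(174°) = -0.9945 + 0.1045i


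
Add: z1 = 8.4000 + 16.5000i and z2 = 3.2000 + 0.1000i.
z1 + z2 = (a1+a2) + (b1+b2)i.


Real: 8.4 + 3.2 = 11.6
Imag: 16.5 + 0.1 = 16.6

11.6000 + 16.6000i


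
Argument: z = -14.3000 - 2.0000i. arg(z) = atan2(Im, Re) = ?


Re = -14.3, Im = -2
arg = atan2(-2, -14.3) = -172.0382 degrees

arg(z) = -172.0382 degrees


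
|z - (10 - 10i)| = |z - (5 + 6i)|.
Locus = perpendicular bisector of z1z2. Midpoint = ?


Equal distances means the locus is the perpendicular bisector of z1 and z2.
Midpoint = ((10+5)/2, (-10+6)/2) = (7.5000, -2.0000)

Perpendicular bisector through (7.5000, -2.0000)


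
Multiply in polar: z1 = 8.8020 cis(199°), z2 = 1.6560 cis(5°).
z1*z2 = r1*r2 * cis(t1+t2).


r = 8.8020 * 1.6560 = 14.5761
theta = 199° + 5° = 204° = 204° (mod 360)

14.5761 cis(204°)


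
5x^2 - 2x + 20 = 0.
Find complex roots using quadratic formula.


disc = (-2)^2 - 4*5*20 = 4 - 400 = -396
sqrt(|disc|) = sqrt(396) = 19.8997
Real part = 2/(2*5) = 0.2000
Imag part = 19.8997/(2*5) = 1.9900

0.2000 ± 1.9900i


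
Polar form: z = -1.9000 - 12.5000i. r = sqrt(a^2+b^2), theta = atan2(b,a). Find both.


r = sqrt(3.61+156.25) = sqrt(159.86) = 12.6436
theta = atan2(-12.5, -1.9) = -98.6428 degrees

r = 12.6436, theta = -98.6428 degrees


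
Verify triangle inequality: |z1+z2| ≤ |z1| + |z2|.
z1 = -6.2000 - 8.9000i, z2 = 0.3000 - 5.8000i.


|z1| = sqrt((-6.2)^2 + (-8.9)^2) = sqrt(117.65) = 10.8467
|z2| = sqrt(0.3^2 + (-5.8)^2) = sqrt(33.73) = 5.8078
z1+z2 = -5.9000 - 14.7000i
|z1+z2| = sqrt(250.9) = 15.8398
|z1|+|z2| = 10.8467 + 5.8078 = 16.6545

|z1+z2| = 15.8398 ≤ |z1|+|z2| = 16.6545 (verified)


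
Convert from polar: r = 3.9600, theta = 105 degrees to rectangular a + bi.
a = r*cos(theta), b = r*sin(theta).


a = 3.9600*cos(105°) = 3.9600*(-0.25882) = -1.0249
b = 3.9600*sin(105°) = 3.9600*0.96593 = 3.8251

-1.0249 + 3.8251i


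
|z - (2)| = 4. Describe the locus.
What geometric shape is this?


|z - z0| = r is a circle with center z0 and radius r.
Center = (2, 0), radius = 4

Circle with center (2, 0) and radius 4


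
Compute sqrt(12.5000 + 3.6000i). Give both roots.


|z| = sqrt(156.25+12.96) = 13.0081
sqrt((|z|+a)/2) = sqrt((13.0081+12.5)/2) = sqrt(12.7540) = 3.5713
sqrt((|z|-a)/2) = sqrt((13.0081-12.5)/2) = sqrt(0.2540) = 0.5040

±(3.5713 + 0.5040i) i.e. 3.5713 + 0.5040i and -3.5713 - 0.5040i


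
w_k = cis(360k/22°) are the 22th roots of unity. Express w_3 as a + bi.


Angle = 360*3/22 = 49.0909°
a = cos(49.0909°) = 0.6549
b = sin(49.0909°) = 0.7557

0.6549 + 0.7557i


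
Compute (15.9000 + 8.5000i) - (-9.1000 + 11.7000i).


Real: 15.9 + 9.1 = 25
Imag: 8.5 - 11.7 = -3.2

25.0000 - 3.2000i


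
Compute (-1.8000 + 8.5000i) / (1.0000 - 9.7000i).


Conjugate of z2 = 1.0000 + 9.7000i
Numerator: (-1.8000 + 8.5000i)(1.0000 + 9.7000i) = -84.2500 - 8.9600i
Denominator: 1^2 + (-9.7)^2 = 95.09
Result = (-84.2500 - 8.9600i)/95.09

-0.8860 - 0.0942i


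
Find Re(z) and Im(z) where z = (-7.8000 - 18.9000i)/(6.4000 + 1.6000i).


Multiply by conjugate: (-7.8000 - 18.9000i)(6.4000 - 1.6000i) / (6.4^2 + 1.6^2)
Numerator real = -7.8*6.4 - (18.9)*1.6 = -80.16
Numerator imag = -18.9*6.4 - (-7.8)*1.6 = -108.48
Denominator = 43.52
Re(z) = -80.16/43.52 = -1.8419
Im(z) = -108.48/43.52 = -2.4926

Re(z) = -1.8419, Im(z) = -2.4926


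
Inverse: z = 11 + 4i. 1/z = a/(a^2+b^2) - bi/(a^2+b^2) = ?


|z|^2 = 121+16 = 137
1/z = (11 - 4i)/137

1/z = 0.0803 - 0.0292i


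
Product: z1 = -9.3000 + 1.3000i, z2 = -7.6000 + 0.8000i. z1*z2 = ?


Real = -9.3*(-7.6) - 1.3*0.8 = 70.68 - 1.04 = 69.64
Imag = -9.3*0.8 - (7.6)*1.3 = -7.44 - (9.88) = -17.32

69.6400 - 17.3200i


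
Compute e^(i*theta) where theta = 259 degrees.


cos(259°) = -0.1908
sin(259°) = -0.9816

e^(i*259°) = -0.1908 - 0.9816i


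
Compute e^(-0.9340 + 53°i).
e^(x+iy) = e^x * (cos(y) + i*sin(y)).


e^-0.9340 = 0.3930
cos(53°) = 0.6018
sin(53°) = 0.7986
Real = 0.3930*0.6018 = 0.2365
Imag = 0.3930*0.7986 = 0.3138

0.2365 + 0.3138i


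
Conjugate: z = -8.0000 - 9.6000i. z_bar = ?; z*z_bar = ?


z_bar = -8.0000 + 9.6000i
z*z_bar = (-8)^2 + (-9.6)^2 = 64 + 92.16 = 156.16

z_bar = -8.0000 + 9.6000i, z*z_bar = 156.16


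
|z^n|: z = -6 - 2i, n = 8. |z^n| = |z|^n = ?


|z| = sqrt(36+4) = sqrt(40) = 6.3246
|z^8| = |z|^8 = (sqrt(40))^8 = 40^4 = 2560000

|z^8| = 2560000


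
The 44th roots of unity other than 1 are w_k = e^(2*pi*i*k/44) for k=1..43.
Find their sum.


With w = e^(2*pi*i/44), all 44 of the 44th roots of unity w^0 = 1, w, ..., w^(43) sum to 0: 1 + w + ... + w^(43) = (1 - w^44)/(1 - w) = 0 since w^44 = 1, w ≠ 1.
Removing the root 1: w + w^2 + ... + w^(43) = 0 - 1 = -1

Sum = -1


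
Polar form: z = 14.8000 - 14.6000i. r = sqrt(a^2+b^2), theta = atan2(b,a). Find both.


r = sqrt(219.04+213.16) = sqrt(432.2) = 20.7894
theta = atan2(-14.6, 14.8) = -44.6102 degrees

r = 20.7894, theta = -44.6102 degrees


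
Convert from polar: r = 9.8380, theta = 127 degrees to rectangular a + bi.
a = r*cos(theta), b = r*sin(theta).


a = 9.8380*cos(127°) = 9.8380*(-0.60182) = -5.9207
b = 9.8380*sin(127°) = 9.8380*0.79864 = 7.8570

-5.9207 + 7.8570i


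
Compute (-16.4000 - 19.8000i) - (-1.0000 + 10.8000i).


Real: -16.4 + 1 = -15.4
Imag: -19.8 - 10.8 = -30.6

-15.4000 - 30.6000i


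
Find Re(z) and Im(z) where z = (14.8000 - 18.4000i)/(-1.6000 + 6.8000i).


Multiply by conjugate: (14.8000 - 18.4000i)(-1.6000 - 6.8000i) / ((-1.6)^2 + 6.8^2)
Numerator real = 14.8*(-1.6) - (18.4)*6.8 = -148.8
Numerator imag = -18.4*(-1.6) - 14.8*6.8 = -71.2
Denominator = 48.8
Re(z) = -148.8/48.8 = -3.0492
Im(z) = -71.2/48.8 = -1.4590

Re(z) = -3.0492, Im(z) = -1.4590


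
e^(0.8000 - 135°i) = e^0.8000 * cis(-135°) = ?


e^0.8000 = 2.2255
cos(-135°) = -0.7071
sin(-135°) = -0.7071
Real = 2.2255*(-0.7071) = -1.5737
Imag = 2.2255*(-0.7071) = -1.5737

-1.5737 - 1.5737i


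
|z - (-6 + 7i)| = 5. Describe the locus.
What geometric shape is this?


|z - z0| = r is a circle with center z0 and radius r.
Center = (-6, 7), radius = 5

Circle with center (-6, 7) and radius 5


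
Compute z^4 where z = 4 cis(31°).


r^4 = 4^4 = 256
n*theta = 4*31° = 124° = 124° (mod 360)
a = 256*cos(124°) = -143.1534
b = 256*sin(124°) = 212.2336

256 cis(124°) = -143.1534 + 212.2336i


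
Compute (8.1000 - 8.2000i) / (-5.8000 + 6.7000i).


Conjugate of z2 = -5.8000 - 6.7000i
Numerator: (8.1000 - 8.2000i)(-5.8000 - 6.7000i) = -101.9200 - 6.7100i
Denominator: (-5.8)^2 + 6.7^2 = 78.53
Result = (-101.9200 - 6.7100i)/78.53

-1.2978 - 0.0854i


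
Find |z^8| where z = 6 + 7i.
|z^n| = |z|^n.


|z| = sqrt(36+49) = sqrt(85) = 9.2195
|z^8| = |z|^8 = (sqrt(85))^8 = 85^4 = 52200625

|z^8| = 52200625


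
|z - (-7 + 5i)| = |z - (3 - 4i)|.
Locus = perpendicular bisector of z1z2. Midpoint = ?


Equal distances means the locus is the perpendicular bisector of z1 and z2.
Midpoint = ((-7+3)/2, (5+(-4))/2) = (-2.0000, 0.5000)

Perpendicular bisector through (-2.0000, 0.5000)


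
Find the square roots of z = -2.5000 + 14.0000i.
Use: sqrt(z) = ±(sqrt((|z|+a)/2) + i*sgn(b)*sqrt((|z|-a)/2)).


|z| = sqrt(6.25+196) = 14.2215
sqrt((|z|+a)/2) = sqrt((14.2215+(-2.5))/2) = sqrt(5.8607) = 2.4209
sqrt((|z|-a)/2) = sqrt((14.2215-(-2.5))/2) = sqrt(8.3607) = 2.8915

±(2.4209 + 2.8915i) i.e. 2.4209 + 2.8915i and -2.4209 - 2.8915i


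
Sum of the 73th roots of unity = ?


The sum of all 73th roots of unity is 0.
Geometric series: (1 - w^73)/(1 - w) = (1-1)/(1-w) = 0 since w^73 = 1, w ≠ 1.
Alternatively: coefficient of z^72 in z^73 - 1 is 0.

0


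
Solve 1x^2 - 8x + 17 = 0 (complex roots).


disc = (-8)^2 - 4*1*17 = 64 - 68 = -4
sqrt(|disc|) = sqrt(4) = 2.0000
Real part = 8/(2*1) = 4.0000
Imag part = 2.0000/(2*1) = 1.0000

4.0000 ± 1.0000i


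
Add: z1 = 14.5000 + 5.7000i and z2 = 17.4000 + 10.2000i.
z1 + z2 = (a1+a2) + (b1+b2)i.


Real: 14.5 + 17.4 = 31.9
Imag: 5.7 + 10.2 = 15.9

31.9000 + 15.9000i


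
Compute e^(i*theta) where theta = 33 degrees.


cos(33°) = 0.8387
sin(33°) = 0.5446

e^(i*33°) = 0.8387 + 0.5446i


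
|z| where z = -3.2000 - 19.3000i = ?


|z| = sqrt((-3.2)^2 + (-19.3)^2) = sqrt(10.24 + 372.49) = sqrt(382.73) = 19.5635

|z| = 19.5635


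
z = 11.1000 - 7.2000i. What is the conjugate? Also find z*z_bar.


z_bar = 11.1000 + 7.2000i
z*z_bar = 11.1^2 + (-7.2)^2 = 123.21 + 51.84 = 175.05

z_bar = 11.1000 + 7.2000i, z*z_bar = 175.05


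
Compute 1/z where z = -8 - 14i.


|z|^2 = 64+196 = 260
1/z = (-8 + 14i)/260

1/z = -0.0308 + 0.0538i


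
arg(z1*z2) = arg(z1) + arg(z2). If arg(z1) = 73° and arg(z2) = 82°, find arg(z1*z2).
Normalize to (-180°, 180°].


arg(z1*z2) = 73° + 82° = 155°
Normalized to (-180°, 180°]: 155°

155°


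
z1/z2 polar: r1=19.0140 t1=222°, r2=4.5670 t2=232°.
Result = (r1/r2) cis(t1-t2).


r = 19.0140 / 4.5670 = 4.1633
theta = 222° - 232° = -10° = 350° (mod 360)

4.1633 cis(350°)


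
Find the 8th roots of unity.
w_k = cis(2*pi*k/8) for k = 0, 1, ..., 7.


The 8th roots of unity are cis(360k/8°) for k=0..7
Angle step = 360/8 = 45°
Primitive root: cis(45°)
Primitive root = 0.7071 + 0.7071i

8 roots at angles: 0°, 45°, 90°, 135°, 180°, 225°, 270°, 315°


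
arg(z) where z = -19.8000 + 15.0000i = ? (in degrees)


Re = -19.8, Im = 15
arg = atan2(15, -19.8) = 142.8533 degrees

arg(z) = 142.8533 degrees


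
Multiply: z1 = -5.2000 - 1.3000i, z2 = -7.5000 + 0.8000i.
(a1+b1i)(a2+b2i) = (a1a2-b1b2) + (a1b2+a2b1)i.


Real = -5.2*(-7.5) - (-1.3)*0.8 = 39 - (-1.04) = 40.04
Imag = -5.2*0.8 - (7.5)*(-1.3) = -4.16 + 9.75 = 5.59

40.0400 + 5.5900i


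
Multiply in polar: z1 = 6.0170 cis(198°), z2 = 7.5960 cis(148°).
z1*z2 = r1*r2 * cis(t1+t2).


r = 6.0170 * 7.5960 = 45.7051
theta = 198° + 148° = 346° = 346° (mod 360)

45.7051 cis(346°)


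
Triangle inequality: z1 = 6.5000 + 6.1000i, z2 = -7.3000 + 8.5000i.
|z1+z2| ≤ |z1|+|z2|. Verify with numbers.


|z1| = sqrt(6.5^2 + 6.1^2) = sqrt(79.46) = 8.9140
|z2| = sqrt((-7.3)^2 + 8.5^2) = sqrt(125.54) = 11.2045
z1+z2 = -0.8000 + 14.6000i
|z1+z2| = sqrt(213.8) = 14.6219
|z1|+|z2| = 8.9140 + 11.2045 = 20.1185

|z1+z2| = 14.6219 ≤ |z1|+|z2| = 20.1185 (verified)


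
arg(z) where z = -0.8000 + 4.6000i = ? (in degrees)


Re = -0.8, Im = 4.6
arg = atan2(4.6, -0.8) = 99.8658 degrees

arg(z) = 99.8658 degrees


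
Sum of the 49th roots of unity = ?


The sum of all 49th roots of unity is 0.
Geometric series: (1 - w^49)/(1 - w) = (1-1)/(1-w) = 0 since w^49 = 1, w ≠ 1.
Alternatively: coefficient of z^48 in z^49 - 1 is 0.

0


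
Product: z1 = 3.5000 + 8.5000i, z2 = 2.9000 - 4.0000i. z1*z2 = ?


Real = 3.5*2.9 - 8.5*(-4) = 10.15 - (-34) = 44.15
Imag = 3.5*(-4) + 2.9*8.5 = -14 + 24.65 = 10.65

44.1500 + 10.6500i


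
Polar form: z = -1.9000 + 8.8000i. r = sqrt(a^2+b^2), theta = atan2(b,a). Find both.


r = sqrt(3.61+77.44) = sqrt(81.05) = 9.0028
theta = atan2(8.8, -1.9) = 102.1837 degrees

r = 9.0028, theta = 102.1837 degrees


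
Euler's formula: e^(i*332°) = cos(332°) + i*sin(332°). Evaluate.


cos(332°) = 0.8829
sin(332°) = -0.4695

e^(i*332°) = 0.8829 - 0.4695i


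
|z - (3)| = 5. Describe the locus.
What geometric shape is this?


|z - z0| = r is a circle with center z0 and radius r.
Center = (3, 0), radius = 5

Circle with center (3, 0) and radius 5


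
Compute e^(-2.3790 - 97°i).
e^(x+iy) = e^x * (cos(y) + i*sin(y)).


e^-2.3790 = 0.092643
cos(-97°) = -0.1219
sin(-97°) = -0.99255
Real = 0.092643*(-0.1219) = -0.0113
Imag = 0.092643*(-0.99255) = -0.0920

-0.0113 - 0.0920i


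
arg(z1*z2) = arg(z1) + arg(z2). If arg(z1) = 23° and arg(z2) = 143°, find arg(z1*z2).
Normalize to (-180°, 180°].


arg(z1*z2) = 23° + 143° = 166°
Normalized to (-180°, 180°]: 166°

166°


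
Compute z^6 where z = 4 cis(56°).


r^6 = 4^6 = 4096
n*theta = 6*56° = 336° = 336° (mod 360)
a = 4096*cos(336°) = 3741.8822
b = 4096*sin(336°) = -1665.9933

4096 cis(336°) = 3741.8822 - 1665.9933i


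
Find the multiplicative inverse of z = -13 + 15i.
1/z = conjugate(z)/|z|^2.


|z|^2 = 169+225 = 394
1/z = (-13 - 15i)/394

1/z = -0.0330 - 0.0381i
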